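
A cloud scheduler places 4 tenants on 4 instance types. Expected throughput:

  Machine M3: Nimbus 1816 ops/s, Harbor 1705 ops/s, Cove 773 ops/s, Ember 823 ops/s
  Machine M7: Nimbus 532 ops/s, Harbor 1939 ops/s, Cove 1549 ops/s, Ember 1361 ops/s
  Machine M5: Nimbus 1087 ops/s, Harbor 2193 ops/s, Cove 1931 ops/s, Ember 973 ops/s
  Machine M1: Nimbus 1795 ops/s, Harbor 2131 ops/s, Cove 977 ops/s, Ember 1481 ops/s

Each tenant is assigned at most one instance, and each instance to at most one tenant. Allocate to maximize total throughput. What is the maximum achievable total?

Optimal: Nimbus→Machine M3 (1816 ops/s), Harbor→Machine M1 (2131 ops/s), Cove→Machine M5 (1931 ops/s), Ember→Machine M7 (1361 ops/s) — total 1816+2131+1931+1361 = 7239 ops/s.
Column-greedy (each instance in turn goes to its best remaining tenant) gives 7167 ops/s, worse by 72.
Swapping Harbor↔Cove (Harbor→Machine M5 2193 ops/s, Cove→Machine M1 977 ops/s) loses 892.
Every other assignment is strictly worse.

Max total: 7239 ops/s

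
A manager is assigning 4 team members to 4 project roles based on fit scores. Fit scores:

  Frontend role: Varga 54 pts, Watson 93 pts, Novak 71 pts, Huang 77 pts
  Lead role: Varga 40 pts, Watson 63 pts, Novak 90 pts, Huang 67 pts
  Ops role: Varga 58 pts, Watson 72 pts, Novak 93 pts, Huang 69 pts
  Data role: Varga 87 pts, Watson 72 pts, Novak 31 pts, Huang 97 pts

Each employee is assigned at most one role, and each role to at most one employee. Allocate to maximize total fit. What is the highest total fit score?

Optimal: Varga→Data role (87 pts), Watson→Frontend role (93 pts), Novak→Ops role (93 pts), Huang→Lead role (67 pts) — total 87+93+93+67 = 340 pts.
Max-entry greedy (repeatedly take the single best remaining cell) gives 323 pts, worse by 17.
Next-best assignment: Varga→Data role, Watson→Frontend role, Novak→Lead role, Huang→Ops role = 339 pts.

Maximum total: 340 pts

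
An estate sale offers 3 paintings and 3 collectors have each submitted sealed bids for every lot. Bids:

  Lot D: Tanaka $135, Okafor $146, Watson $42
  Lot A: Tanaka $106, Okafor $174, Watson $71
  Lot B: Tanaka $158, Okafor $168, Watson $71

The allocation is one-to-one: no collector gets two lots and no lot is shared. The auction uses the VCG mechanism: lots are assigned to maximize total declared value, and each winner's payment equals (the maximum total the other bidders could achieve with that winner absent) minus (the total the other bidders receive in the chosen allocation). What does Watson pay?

Watson pays $23.

Efficient allocation: Tanaka→Lot D ($135), Okafor→Lot A ($174), Watson→Lot B ($71); total welfare W = $380.
Watson receives Lot B at value $71, so the others get W − 71 = $309.
Without Watson: best allocation of the remaining 2 bidders over all 3 lots is Tanaka→Lot B ($158), Okafor→Lot A ($174), total $332.
VCG payment = (others' best without Watson) − (others' welfare with Watson) = 332 − 309 = $23.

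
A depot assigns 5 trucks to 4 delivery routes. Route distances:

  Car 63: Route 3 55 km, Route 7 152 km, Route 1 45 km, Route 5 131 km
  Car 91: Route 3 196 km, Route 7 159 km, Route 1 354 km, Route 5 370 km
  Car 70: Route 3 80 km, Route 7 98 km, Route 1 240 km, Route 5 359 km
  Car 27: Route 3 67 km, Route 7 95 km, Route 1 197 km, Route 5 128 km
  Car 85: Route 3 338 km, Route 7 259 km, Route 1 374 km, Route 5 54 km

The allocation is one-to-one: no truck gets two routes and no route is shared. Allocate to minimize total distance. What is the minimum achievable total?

Minimum total: 264 km

This is a one-to-one assignment (minimum-cost bipartite matching).
Optimal: Car 27→Route 3 (67 km), Car 70→Route 7 (98 km), Car 63→Route 1 (45 km), Car 85→Route 5 (54 km) — total 67+98+45+54 = 264 km.
Row-greedy (each truck in turn takes its cheapest remaining route) gives 412 km, worse by 148.
Swapping Car 85↔Car 70 (Car 85→Route 7 259 km, Car 70→Route 5 359 km) adds 466.
Every other assignment is strictly worse.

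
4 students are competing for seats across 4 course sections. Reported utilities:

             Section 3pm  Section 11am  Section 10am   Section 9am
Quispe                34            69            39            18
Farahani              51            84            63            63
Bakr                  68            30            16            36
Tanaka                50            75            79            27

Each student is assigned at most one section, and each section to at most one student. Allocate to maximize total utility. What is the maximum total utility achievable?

Maximum total: 279 points

Optimal: Quispe→Section 11am (69 points), Farahani→Section 9am (63 points), Bakr→Section 3pm (68 points), Tanaka→Section 10am (79 points) — total 69+63+68+79 = 279 points.
Column-greedy (each section in turn goes to its best remaining student) gives 249 points, worse by 30.
Next-best assignment: Quispe→Section 9am, Farahani→Section 11am, Bakr→Section 3pm, Tanaka→Section 10am = 249 points.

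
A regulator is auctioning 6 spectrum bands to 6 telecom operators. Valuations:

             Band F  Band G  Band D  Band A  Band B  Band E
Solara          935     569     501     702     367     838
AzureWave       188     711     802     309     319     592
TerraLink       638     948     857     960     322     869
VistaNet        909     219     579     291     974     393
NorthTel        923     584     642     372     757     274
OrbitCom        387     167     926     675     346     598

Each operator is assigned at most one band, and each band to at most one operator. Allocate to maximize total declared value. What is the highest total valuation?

Optimal: Solara→Band E ($838M), AzureWave→Band G ($711M), TerraLink→Band A ($960M), VistaNet→Band B ($974M), NorthTel→Band F ($923M), OrbitCom→Band D ($926M) — total 838+711+960+974+923+926 = $5332M.
Row-greedy (each operator in turn takes its best remaining band) gives $4853M, worse by 479.
Swapping Solara↔OrbitCom (Solara→Band D $501M, OrbitCom→Band E $598M) loses 665.
Checked against all permutations: $5332M is optimal.

Max total: $5332M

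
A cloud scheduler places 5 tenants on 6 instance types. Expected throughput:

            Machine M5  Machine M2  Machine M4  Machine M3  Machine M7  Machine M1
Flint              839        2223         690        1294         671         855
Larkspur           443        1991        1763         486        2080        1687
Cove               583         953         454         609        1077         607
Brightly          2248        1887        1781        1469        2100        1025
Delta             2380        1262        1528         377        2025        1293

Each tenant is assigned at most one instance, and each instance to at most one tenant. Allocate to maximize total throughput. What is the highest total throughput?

Maximum total: 9148 ops/s

Optimal: Flint→Machine M2 (2223 ops/s), Larkspur→Machine M1 (1687 ops/s), Cove→Machine M7 (1077 ops/s), Brightly→Machine M4 (1781 ops/s), Delta→Machine M5 (2380 ops/s) — total 2223+1687+1077+1781+2380 = 9148 ops/s.
Max-entry greedy (repeatedly take the single best remaining cell) gives 9075 ops/s, worse by 73.
Checked against all permutations: 9148 ops/s is optimal.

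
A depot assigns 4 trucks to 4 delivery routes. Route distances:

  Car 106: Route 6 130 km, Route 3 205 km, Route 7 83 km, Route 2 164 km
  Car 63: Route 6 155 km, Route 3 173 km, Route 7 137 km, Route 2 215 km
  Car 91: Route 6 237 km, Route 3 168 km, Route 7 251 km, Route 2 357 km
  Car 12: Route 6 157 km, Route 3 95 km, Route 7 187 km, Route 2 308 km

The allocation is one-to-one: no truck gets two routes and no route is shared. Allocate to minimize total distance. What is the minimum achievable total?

Optimal: Car 106→Route 7 (83 km), Car 63→Route 2 (215 km), Car 91→Route 3 (168 km), Car 12→Route 6 (157 km) — total 83+215+168+157 = 623 km.
Column-greedy (each route in turn goes to its cheapest remaining truck) gives 719 km, worse by 96.
Next-best assignment: Car 106→Route 2, Car 63→Route 7, Car 91→Route 3, Car 12→Route 6 = 626 km.
Checked against all permutations: 623 km is optimal.

Min total: 623 km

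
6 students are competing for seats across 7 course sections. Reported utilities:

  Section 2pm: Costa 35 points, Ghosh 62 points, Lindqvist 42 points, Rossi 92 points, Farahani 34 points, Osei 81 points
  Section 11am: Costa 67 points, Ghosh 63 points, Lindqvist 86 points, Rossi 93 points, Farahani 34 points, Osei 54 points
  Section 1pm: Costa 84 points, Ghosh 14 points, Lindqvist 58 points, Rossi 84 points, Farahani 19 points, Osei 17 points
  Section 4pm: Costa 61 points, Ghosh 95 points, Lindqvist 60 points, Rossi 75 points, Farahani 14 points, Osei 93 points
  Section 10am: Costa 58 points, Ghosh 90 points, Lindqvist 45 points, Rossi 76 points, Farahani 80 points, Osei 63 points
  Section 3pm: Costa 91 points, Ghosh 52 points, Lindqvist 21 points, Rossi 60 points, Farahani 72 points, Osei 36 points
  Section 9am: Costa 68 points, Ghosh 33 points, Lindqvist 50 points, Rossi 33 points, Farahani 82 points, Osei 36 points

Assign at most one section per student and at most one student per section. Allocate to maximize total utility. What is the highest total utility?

Maximum total: 534 points

This is a one-to-one assignment (maximum-weight bipartite matching).
Optimal: Costa→Section 3pm (91 points), Ghosh→Section 10am (90 points), Lindqvist→Section 11am (86 points), Rossi→Section 2pm (92 points), Farahani→Section 9am (82 points), Osei→Section 4pm (93 points) — total 91+90+86+92+82+93 = 534 points.
Column-greedy (each section in turn goes to its best remaining student) gives 473 points, worse by 61.
Next-best assignment: Costa→Section 1pm, Ghosh→Section 10am, Lindqvist→Section 11am, Rossi→Section 2pm, Farahani→Section 9am, Osei→Section 4pm = 527 points.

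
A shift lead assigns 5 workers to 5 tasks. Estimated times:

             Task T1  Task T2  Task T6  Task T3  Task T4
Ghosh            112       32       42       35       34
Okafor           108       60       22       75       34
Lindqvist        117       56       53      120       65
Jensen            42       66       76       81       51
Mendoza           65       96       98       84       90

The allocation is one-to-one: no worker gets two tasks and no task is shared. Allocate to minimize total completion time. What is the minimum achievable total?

Minimum total: 229 min

Optimal: Ghosh→Task T3 (35 min), Okafor→Task T6 (22 min), Lindqvist→Task T2 (56 min), Jensen→Task T4 (51 min), Mendoza→Task T1 (65 min) — total 35+22+56+51+65 = 229 min.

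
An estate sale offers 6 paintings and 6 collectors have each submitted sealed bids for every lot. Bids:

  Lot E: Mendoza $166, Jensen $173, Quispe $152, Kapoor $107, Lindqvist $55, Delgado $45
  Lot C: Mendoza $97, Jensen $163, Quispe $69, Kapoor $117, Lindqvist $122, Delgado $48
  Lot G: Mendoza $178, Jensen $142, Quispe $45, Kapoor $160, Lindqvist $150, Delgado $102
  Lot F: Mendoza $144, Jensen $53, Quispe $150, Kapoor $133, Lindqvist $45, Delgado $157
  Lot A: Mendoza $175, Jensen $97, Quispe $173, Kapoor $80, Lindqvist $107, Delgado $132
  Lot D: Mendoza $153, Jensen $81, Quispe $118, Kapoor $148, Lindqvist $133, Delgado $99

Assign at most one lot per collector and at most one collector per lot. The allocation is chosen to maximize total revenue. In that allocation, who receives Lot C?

Jensen receives Lot C.

This is a one-to-one assignment (maximum-weight bipartite matching).
Optimal: Mendoza→Lot E ($166), Jensen→Lot C ($163), Quispe→Lot A ($173), Kapoor→Lot D ($148), Lindqvist→Lot G ($150), Delgado→Lot F ($157) — total 166+163+173+148+150+157 = $957.
Next-best assignment: Mendoza→Lot E, Jensen→Lot C, Quispe→Lot A, Kapoor→Lot G, Lindqvist→Lot D, Delgado→Lot F = $952.
Checked against all permutations: $957 is optimal.
Jensen's own top lot is Lot E ($173), but forcing Jensen→Lot E and reassigning the rest optimally gives only $951 — worse by 6.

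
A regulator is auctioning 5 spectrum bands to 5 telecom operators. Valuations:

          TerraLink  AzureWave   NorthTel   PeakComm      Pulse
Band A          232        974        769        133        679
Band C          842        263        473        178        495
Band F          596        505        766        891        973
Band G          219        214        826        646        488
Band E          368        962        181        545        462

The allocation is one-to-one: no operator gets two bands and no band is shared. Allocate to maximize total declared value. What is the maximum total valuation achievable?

Max total: $4200M

Optimal: TerraLink→Band C ($842M), AzureWave→Band E ($962M), NorthTel→Band G ($826M), PeakComm→Band F ($891M), Pulse→Band A ($679M) — total 842+962+826+891+679 = $4200M.
Next-best assignment: TerraLink→Band C, AzureWave→Band E, NorthTel→Band A, PeakComm→Band G, Pulse→Band F = $4192M.
Swapping PeakComm↔AzureWave (PeakComm→Band E $545M, AzureWave→Band F $505M) loses 803.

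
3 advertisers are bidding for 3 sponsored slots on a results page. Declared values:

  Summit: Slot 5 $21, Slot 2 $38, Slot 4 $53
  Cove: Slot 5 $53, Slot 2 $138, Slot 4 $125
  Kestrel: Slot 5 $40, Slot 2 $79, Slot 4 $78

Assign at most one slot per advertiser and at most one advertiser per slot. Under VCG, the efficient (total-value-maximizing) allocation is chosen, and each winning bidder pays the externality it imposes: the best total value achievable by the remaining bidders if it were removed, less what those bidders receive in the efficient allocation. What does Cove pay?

Cove pays $33.

Efficient allocation: Summit→Slot 5 ($21), Cove→Slot 2 ($138), Kestrel→Slot 4 ($78); total welfare W = $237.
Cove receives Slot 2 at value $138, so the others get W − 138 = $99.
Without Cove: best allocation of the remaining 2 bidders over all 3 slots is Summit→Slot 4 ($53), Kestrel→Slot 2 ($79), total $132.
VCG payment = (others' best without Cove) − (others' welfare with Cove) = 132 − 99 = $33.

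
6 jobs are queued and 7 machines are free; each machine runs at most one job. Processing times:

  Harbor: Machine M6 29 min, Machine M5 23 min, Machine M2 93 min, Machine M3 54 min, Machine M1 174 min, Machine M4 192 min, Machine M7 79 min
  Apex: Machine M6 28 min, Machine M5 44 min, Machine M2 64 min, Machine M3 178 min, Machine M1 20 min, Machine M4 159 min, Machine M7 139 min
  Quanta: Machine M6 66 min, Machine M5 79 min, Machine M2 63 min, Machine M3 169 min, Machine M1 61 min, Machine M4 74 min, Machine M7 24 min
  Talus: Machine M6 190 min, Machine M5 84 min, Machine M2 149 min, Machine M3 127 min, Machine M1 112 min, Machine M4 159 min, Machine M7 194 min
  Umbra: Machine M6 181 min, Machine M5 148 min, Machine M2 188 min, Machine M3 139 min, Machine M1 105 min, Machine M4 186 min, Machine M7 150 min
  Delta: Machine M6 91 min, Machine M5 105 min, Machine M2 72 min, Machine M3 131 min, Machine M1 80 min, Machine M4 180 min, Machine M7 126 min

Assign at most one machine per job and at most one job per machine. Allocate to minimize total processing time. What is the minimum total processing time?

Optimal: Harbor→Machine M3 (54 min), Apex→Machine M6 (28 min), Quanta→Machine M7 (24 min), Talus→Machine M5 (84 min), Umbra→Machine M1 (105 min), Delta→Machine M2 (72 min) — total 54+28+24+84+105+72 = 367 min.
Min-entry greedy (repeatedly take the single cheapest remaining cell) gives 447 min, worse by 80.
Next-best assignment: Harbor→Machine M6, Apex→Machine M1, Quanta→Machine M7, Talus→Machine M5, Umbra→Machine M3, Delta→Machine M2 = 368 min.
No other one-to-one assignment undercuts 367 min.

Min total: 367 min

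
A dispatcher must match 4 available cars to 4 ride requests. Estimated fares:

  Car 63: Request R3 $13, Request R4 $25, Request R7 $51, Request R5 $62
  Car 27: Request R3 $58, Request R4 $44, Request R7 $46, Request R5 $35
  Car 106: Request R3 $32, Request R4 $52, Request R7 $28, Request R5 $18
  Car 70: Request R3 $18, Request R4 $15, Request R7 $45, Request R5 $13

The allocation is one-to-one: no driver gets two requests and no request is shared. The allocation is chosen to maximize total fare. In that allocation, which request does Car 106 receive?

Car 106 receives Request R4.

Treat this as an assignment problem: match each driver to one request.
Optimal: Car 63→Request R5 ($62), Car 27→Request R3 ($58), Car 106→Request R4 ($52), Car 70→Request R7 ($45) — total 62+58+52+45 = $217.
Column-greedy (each request in turn goes to its best remaining driver) gives $174, worse by 43.
No other one-to-one assignment exceeds $217.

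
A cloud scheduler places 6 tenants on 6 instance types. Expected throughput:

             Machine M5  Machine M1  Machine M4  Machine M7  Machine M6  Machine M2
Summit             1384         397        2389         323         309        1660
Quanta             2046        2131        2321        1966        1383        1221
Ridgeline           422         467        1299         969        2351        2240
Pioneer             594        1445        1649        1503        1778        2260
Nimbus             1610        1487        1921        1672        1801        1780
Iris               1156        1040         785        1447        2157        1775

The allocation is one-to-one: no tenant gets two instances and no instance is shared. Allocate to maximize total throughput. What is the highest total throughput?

Max total: 12188 ops/s

Optimal: Summit→Machine M4 (2389 ops/s), Quanta→Machine M1 (2131 ops/s), Ridgeline→Machine M6 (2351 ops/s), Pioneer→Machine M2 (2260 ops/s), Nimbus→Machine M5 (1610 ops/s), Iris→Machine M7 (1447 ops/s) — total 2389+2131+2351+2260+1610+1447 = 12188 ops/s.
Row-greedy (each tenant in turn takes its best remaining instance) gives 11959 ops/s, worse by 229.
Next-best assignment: Summit→Machine M4, Quanta→Machine M1, Ridgeline→Machine M2, Pioneer→Machine M7, Nimbus→Machine M5, Iris→Machine M6 = 12030 ops/s.
Checked against all permutations: 12188 ops/s is optimal.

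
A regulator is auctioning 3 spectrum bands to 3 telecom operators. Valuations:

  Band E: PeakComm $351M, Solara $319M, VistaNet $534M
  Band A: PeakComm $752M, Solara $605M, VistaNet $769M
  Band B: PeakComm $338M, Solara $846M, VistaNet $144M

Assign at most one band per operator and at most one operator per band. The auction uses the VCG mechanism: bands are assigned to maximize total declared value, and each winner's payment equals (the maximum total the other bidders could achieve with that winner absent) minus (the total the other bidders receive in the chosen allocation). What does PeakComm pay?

Efficient allocation: PeakComm→Band A ($752M), Solara→Band B ($846M), VistaNet→Band E ($534M); total welfare W = $2132M.
PeakComm receives Band A at value $752M, so the others get W − 752 = $1380M.
Without PeakComm: best allocation of the remaining 2 bidders over all 3 bands is Solara→Band B ($846M), VistaNet→Band A ($769M), total $1615M.
VCG payment = (others' best without PeakComm) − (others' welfare with PeakComm) = 1615 − 1380 = $235M.

PeakComm pays $235M.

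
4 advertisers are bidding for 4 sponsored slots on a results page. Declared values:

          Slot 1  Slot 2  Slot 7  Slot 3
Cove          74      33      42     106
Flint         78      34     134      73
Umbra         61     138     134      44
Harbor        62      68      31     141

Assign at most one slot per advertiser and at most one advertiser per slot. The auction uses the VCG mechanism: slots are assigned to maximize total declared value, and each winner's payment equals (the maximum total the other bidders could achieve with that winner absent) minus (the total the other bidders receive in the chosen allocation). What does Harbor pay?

Harbor pays $32.

Efficient allocation: Cove→Slot 1 ($74), Flint→Slot 7 ($134), Umbra→Slot 2 ($138), Harbor→Slot 3 ($141); total welfare W = $487.
Harbor receives Slot 3 at value $141, so the others get W − 141 = $346.
Without Harbor: best allocation of the remaining 3 bidders over all 4 slots is Cove→Slot 3 ($106), Flint→Slot 7 ($134), Umbra→Slot 2 ($138), total $378.
VCG payment = (others' best without Harbor) − (others' welfare with Harbor) = 378 − 346 = $32.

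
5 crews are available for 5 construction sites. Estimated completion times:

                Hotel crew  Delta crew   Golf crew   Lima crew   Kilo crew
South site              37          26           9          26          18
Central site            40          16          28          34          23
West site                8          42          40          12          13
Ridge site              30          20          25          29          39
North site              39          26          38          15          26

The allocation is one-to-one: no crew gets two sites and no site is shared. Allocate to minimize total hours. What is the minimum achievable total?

Minimum total: 75 hours

Treat this as an assignment problem: match each crew to one site.
Optimal: Hotel crew→West site (8 hours), Delta crew→Ridge site (20 hours), Golf crew→South site (9 hours), Lima crew→North site (15 hours), Kilo crew→Central site (23 hours) — total 8+20+9+15+23 = 75 hours.
Column-greedy (each site in turn goes to its cheapest remaining crew) gives 88 hours, worse by 13.
No other one-to-one assignment undercuts 75 hours.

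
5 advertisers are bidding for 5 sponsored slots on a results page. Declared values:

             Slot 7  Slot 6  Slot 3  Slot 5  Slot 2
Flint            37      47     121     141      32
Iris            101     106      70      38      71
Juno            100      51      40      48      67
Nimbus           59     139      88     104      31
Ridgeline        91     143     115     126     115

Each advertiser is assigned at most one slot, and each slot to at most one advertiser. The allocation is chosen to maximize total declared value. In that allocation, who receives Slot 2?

This is a one-to-one assignment (maximum-weight bipartite matching).
Optimal: Flint→Slot 5 ($141), Iris→Slot 2 ($71), Juno→Slot 7 ($100), Nimbus→Slot 6 ($139), Ridgeline→Slot 3 ($115) — total 141+71+100+139+115 = $566.
Row-greedy (each advertiser in turn takes its best remaining slot) gives $550, worse by 16.
Swapping Flint↔Ridgeline (Flint→Slot 3 $121, Ridgeline→Slot 5 $126) loses 9.
Checked against all permutations: $566 is optimal.
Iris's own top slot is Slot 6 ($106), but forcing Iris→Slot 6 and reassigning the rest optimally gives only $550 — worse by 16.

Iris receives Slot 2.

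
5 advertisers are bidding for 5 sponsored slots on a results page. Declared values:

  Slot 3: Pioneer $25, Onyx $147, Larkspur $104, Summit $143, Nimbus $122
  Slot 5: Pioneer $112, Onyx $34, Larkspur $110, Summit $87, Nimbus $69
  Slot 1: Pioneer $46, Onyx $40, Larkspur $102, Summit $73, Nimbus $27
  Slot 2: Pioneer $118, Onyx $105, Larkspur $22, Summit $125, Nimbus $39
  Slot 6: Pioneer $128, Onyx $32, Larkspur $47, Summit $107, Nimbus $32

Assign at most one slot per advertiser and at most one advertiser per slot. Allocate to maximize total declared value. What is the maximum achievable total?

Maximum total: $571

Optimal: Pioneer→Slot 6 ($128), Onyx→Slot 3 ($147), Larkspur→Slot 1 ($102), Summit→Slot 2 ($125), Nimbus→Slot 5 ($69) — total 128+147+102+125+69 = $571.
Column-greedy (each slot in turn goes to its best remaining advertiser) gives $518, worse by 53.
Swapping Larkspur↔Nimbus (Larkspur→Slot 5 $110, Nimbus→Slot 1 $27) loses 34.
No other one-to-one assignment exceeds $571.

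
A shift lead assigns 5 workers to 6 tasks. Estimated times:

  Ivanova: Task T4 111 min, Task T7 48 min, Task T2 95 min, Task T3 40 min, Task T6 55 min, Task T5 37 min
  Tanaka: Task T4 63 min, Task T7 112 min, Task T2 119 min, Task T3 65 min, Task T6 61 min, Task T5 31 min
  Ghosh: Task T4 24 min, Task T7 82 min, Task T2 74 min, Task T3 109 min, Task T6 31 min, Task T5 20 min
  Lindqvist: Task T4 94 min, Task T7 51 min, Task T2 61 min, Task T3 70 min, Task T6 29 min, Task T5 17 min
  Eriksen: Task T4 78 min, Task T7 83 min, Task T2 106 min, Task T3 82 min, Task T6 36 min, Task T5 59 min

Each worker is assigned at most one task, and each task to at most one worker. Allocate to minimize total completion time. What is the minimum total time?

Optimal: Ivanova→Task T3 (40 min), Tanaka→Task T5 (31 min), Ghosh→Task T4 (24 min), Lindqvist→Task T7 (51 min), Eriksen→Task T6 (36 min) — total 40+31+24+51+36 = 182 min.
Column-greedy (each task in turn goes to its cheapest remaining worker) gives 234 min, worse by 52.
Next-best assignment: Ivanova→Task T7, Tanaka→Task T3, Ghosh→Task T4, Lindqvist→Task T5, Eriksen→Task T6 = 190 min.

Min total: 182 min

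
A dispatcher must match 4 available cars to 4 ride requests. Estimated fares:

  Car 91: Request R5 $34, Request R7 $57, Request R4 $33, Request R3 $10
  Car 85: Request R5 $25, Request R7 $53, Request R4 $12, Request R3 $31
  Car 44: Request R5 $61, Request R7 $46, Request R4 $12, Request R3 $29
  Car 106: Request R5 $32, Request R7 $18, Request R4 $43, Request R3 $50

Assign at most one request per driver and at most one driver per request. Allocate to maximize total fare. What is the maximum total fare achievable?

Maximum total: $197

Optimal: Car 91→Request R4 ($33), Car 85→Request R7 ($53), Car 44→Request R5 ($61), Car 106→Request R3 ($50) — total 33+53+61+50 = $197.
Row-greedy (each driver in turn takes its best remaining request) gives $192, worse by 5.
Swapping Car 106↔Car 91 (Car 106→Request R4 $43, Car 91→Request R3 $10) loses 30.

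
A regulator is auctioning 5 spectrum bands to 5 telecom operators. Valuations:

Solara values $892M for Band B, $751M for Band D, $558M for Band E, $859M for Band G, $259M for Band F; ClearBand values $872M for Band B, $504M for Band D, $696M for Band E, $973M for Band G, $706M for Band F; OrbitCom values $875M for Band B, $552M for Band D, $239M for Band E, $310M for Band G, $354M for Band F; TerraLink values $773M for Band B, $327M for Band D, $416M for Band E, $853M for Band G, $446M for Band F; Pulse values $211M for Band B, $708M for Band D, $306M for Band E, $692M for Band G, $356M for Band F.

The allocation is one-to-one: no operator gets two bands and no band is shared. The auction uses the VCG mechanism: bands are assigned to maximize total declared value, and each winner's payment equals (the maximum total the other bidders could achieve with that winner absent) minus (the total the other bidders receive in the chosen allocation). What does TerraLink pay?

TerraLink pays $301M.

Efficient allocation: Solara→Band E ($558M), ClearBand→Band F ($706M), OrbitCom→Band B ($875M), TerraLink→Band G ($853M), Pulse→Band D ($708M); total welfare W = $3700M.
TerraLink receives Band G at value $853M, so the others get W − 853 = $2847M.
Without TerraLink: best allocation of the remaining 4 bidders over all 5 bands is Solara→Band G ($859M), ClearBand→Band F ($706M), OrbitCom→Band B ($875M), Pulse→Band D ($708M), total $3148M.
VCG payment = (others' best without TerraLink) − (others' welfare with TerraLink) = 3148 − 2847 = $301M.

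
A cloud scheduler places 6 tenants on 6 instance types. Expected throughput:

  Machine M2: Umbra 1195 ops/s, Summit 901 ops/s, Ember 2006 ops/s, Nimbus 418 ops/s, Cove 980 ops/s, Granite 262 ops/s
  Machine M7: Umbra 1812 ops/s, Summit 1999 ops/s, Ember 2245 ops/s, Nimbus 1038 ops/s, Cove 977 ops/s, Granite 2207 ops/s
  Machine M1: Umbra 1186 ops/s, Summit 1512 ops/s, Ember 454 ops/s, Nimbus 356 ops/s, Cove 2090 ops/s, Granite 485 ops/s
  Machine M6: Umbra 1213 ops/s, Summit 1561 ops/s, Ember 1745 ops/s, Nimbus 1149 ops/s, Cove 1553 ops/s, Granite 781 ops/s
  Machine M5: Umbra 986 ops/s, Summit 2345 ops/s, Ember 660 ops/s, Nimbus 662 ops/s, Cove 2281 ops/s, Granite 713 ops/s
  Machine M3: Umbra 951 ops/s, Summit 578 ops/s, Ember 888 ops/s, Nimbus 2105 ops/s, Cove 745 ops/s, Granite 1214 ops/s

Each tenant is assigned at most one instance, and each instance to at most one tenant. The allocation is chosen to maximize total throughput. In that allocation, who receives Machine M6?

Umbra receives Machine M6.

Optimal: Umbra→Machine M6 (1213 ops/s), Summit→Machine M5 (2345 ops/s), Ember→Machine M2 (2006 ops/s), Nimbus→Machine M3 (2105 ops/s), Cove→Machine M1 (2090 ops/s), Granite→Machine M7 (2207 ops/s) — total 1213+2345+2006+2105+2090+2207 = 11966 ops/s.
Row-greedy (each tenant in turn takes its best remaining instance) gives 11139 ops/s, worse by 827.
Swapping Ember↔Nimbus (Ember→Machine M3 888 ops/s, Nimbus→Machine M2 418 ops/s) loses 2805.
Checked against all permutations: 11966 ops/s is optimal.
Umbra's own top instance is Machine M7 (1812 ops/s), but forcing Umbra→Machine M7 and reassigning the rest optimally gives only 11139 ops/s — worse by 827.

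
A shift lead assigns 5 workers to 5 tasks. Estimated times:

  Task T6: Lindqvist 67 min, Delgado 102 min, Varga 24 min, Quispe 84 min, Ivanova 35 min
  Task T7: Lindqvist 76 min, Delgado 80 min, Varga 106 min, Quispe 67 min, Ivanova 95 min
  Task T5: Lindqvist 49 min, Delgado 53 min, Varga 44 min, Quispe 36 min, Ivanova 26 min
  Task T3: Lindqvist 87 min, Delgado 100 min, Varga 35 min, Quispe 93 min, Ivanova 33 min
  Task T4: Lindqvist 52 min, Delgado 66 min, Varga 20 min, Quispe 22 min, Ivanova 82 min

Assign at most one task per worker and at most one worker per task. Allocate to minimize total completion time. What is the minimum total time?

Min total: 208 min

Optimal: Lindqvist→Task T7 (76 min), Delgado→Task T5 (53 min), Varga→Task T6 (24 min), Quispe→Task T4 (22 min), Ivanova→Task T3 (33 min) — total 76+53+24+22+33 = 208 min.
Min-entry greedy (repeatedly take the single cheapest remaining cell) gives 280 min, worse by 72.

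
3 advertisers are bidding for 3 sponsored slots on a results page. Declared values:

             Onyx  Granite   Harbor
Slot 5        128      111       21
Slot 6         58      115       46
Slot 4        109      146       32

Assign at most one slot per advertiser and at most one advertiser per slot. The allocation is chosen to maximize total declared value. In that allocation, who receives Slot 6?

This is a one-to-one assignment (maximum-weight bipartite matching).
Optimal: Onyx→Slot 5 ($128), Granite→Slot 4 ($146), Harbor→Slot 6 ($46) — total 128+146+46 = $320.
Column-greedy (each slot in turn goes to its best remaining advertiser) gives $275, worse by 45.
Next-best assignment: Onyx→Slot 5, Granite→Slot 6, Harbor→Slot 4 = $275.

Harbor receives Slot 6.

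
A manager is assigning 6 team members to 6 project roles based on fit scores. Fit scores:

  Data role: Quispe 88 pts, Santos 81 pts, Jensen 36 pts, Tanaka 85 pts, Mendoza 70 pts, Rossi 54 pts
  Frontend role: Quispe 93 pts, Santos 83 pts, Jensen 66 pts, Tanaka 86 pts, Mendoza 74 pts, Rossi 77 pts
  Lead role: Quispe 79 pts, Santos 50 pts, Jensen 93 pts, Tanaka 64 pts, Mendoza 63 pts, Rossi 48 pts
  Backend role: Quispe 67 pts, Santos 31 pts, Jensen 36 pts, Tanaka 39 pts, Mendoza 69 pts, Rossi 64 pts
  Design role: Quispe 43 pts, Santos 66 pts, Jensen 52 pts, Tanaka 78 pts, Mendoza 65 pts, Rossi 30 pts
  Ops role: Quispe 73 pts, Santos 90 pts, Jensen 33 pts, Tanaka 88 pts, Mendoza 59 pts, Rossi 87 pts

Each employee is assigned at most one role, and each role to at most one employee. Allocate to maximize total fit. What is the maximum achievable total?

Optimal: Quispe→Frontend role (93 pts), Santos→Data role (81 pts), Jensen→Lead role (93 pts), Tanaka→Design role (78 pts), Mendoza→Backend role (69 pts), Rossi→Ops role (87 pts) — total 93+81+93+78+69+87 = 501 pts.
Column-greedy (each role in turn goes to its best remaining employee) gives 489 pts, worse by 12.

Maximum total: 501 pts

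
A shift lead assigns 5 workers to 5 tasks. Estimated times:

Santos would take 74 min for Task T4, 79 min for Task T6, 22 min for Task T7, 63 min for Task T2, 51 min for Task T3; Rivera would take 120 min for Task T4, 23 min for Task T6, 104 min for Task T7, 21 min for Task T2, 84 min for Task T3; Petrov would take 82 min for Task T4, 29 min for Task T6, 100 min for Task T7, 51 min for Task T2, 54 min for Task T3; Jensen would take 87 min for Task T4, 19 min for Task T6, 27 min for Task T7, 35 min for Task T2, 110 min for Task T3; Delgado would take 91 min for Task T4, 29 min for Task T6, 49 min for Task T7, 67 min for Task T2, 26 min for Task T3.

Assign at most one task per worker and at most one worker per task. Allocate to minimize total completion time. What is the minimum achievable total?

Optimal: Santos→Task T7 (22 min), Rivera→Task T2 (21 min), Petrov→Task T4 (82 min), Jensen→Task T6 (19 min), Delgado→Task T3 (26 min) — total 22+21+82+19+26 = 170 min.
Row-greedy (each worker in turn takes its cheapest remaining task) gives 185 min, worse by 15.
Swapping Jensen↔Delgado (Jensen→Task T3 110 min, Delgado→Task T6 29 min) adds 94.

Minimum total: 170 min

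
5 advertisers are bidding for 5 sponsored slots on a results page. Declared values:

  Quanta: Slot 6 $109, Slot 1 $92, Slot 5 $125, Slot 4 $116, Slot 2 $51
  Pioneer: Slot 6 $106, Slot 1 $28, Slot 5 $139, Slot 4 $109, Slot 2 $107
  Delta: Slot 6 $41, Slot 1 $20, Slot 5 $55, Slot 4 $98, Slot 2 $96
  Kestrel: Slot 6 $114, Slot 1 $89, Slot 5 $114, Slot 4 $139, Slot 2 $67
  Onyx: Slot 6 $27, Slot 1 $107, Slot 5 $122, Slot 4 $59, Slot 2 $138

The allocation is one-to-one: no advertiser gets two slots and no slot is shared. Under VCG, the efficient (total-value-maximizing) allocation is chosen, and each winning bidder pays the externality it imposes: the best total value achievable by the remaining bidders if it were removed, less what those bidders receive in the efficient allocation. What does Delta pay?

Efficient allocation: Quanta→Slot 6 ($109), Pioneer→Slot 5 ($139), Delta→Slot 2 ($96), Kestrel→Slot 4 ($139), Onyx→Slot 1 ($107); total welfare W = $590.
Delta receives Slot 2 at value $96, so the others get W − 96 = $494.
Without Delta: best allocation of the remaining 4 bidders over all 5 slots is Quanta→Slot 6 ($109), Pioneer→Slot 5 ($139), Kestrel→Slot 4 ($139), Onyx→Slot 2 ($138), total $525.
VCG payment = (others' best without Delta) − (others' welfare with Delta) = 525 − 494 = $31.

Delta pays $31.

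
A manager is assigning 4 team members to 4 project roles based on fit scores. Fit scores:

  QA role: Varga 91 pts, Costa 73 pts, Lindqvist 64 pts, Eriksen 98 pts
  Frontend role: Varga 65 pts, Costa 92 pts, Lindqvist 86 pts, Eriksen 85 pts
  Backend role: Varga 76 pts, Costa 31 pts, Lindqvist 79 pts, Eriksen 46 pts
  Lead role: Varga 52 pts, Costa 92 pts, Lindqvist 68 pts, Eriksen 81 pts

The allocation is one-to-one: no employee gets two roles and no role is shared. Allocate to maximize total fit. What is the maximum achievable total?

This is the linear assignment problem.
Optimal: Varga→Backend role (76 pts), Costa→Lead role (92 pts), Lindqvist→Frontend role (86 pts), Eriksen→QA role (98 pts) — total 76+92+86+98 = 352 pts.

Max total: 352 pts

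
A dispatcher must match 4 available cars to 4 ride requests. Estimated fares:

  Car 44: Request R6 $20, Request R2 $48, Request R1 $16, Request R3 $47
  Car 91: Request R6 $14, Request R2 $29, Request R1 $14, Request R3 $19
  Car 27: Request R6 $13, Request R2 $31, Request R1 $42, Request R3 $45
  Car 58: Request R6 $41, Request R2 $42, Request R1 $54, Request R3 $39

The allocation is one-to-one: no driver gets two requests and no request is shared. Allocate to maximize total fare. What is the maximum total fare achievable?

Max total: $161

Optimal: Car 44→Request R2 ($48), Car 91→Request R6 ($14), Car 27→Request R3 ($45), Car 58→Request R1 ($54) — total 48+14+45+54 = $161.
Row-greedy (each driver in turn takes its best remaining request) gives $150, worse by 11.
Next-best assignment: Car 44→Request R3, Car 91→Request R2, Car 27→Request R1, Car 58→Request R6 = $159.
Swapping Car 27↔Car 44 (Car 27→Request R2 $31, Car 44→Request R3 $47) loses 15.
Every other assignment is strictly worse.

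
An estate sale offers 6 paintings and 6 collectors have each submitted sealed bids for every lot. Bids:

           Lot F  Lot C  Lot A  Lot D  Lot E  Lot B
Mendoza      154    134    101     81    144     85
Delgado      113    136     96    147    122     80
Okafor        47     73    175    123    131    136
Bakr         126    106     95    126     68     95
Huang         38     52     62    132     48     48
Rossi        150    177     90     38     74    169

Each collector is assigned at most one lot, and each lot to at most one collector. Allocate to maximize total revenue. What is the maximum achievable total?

Maximum total: $882

Optimal: Mendoza→Lot E ($144), Delgado→Lot C ($136), Okafor→Lot A ($175), Bakr→Lot F ($126), Huang→Lot D ($132), Rossi→Lot B ($169) — total 144+136+175+126+132+169 = $882.
Column-greedy (each lot in turn goes to its best remaining collector) gives $769, worse by 113.
Every other assignment is strictly worse.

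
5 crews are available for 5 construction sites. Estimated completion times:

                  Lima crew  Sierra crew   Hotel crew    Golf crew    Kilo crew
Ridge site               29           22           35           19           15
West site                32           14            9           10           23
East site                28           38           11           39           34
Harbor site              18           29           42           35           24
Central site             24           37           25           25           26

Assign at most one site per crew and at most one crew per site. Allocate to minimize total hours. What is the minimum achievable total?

Optimal: Lima crew→Harbor site (18 hours), Sierra crew→West site (14 hours), Hotel crew→East site (11 hours), Golf crew→Central site (25 hours), Kilo crew→Ridge site (15 hours) — total 18+14+11+25+15 = 83 hours.
Min-entry greedy (repeatedly take the single cheapest remaining cell) gives 105 hours, worse by 22.
Swapping Lima crew↔Hotel crew (Lima crew→East site 28 hours, Hotel crew→Harbor site 42 hours) adds 41.

Minimum total: 83 hours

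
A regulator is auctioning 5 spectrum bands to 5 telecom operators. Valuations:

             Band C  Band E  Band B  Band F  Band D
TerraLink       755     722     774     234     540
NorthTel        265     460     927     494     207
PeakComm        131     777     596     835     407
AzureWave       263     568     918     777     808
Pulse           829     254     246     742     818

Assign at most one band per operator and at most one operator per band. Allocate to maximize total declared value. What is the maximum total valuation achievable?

Max total: $4121M

Optimal: TerraLink→Band E ($722M), NorthTel→Band B ($927M), PeakComm→Band F ($835M), AzureWave→Band D ($808M), Pulse→Band C ($829M) — total 722+927+835+808+829 = $4121M.
Row-greedy (each operator in turn takes its best remaining band) gives $3682M, worse by 439.
Checked against all permutations: $4121M is optimal.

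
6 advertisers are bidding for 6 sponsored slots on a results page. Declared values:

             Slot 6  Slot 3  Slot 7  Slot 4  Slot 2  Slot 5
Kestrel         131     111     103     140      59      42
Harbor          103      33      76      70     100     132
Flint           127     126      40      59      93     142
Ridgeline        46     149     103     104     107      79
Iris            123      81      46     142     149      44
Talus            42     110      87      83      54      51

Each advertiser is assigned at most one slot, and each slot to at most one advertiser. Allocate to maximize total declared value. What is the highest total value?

Maximum total: $784

Optimal: Kestrel→Slot 4 ($140), Harbor→Slot 5 ($132), Flint→Slot 6 ($127), Ridgeline→Slot 3 ($149), Iris→Slot 2 ($149), Talus→Slot 7 ($87) — total 140+132+127+149+149+87 = $784.
Max-entry greedy (repeatedly take the single best remaining cell) gives $770, worse by 14.
Next-best assignment: Kestrel→Slot 4, Harbor→Slot 6, Flint→Slot 5, Ridgeline→Slot 3, Iris→Slot 2, Talus→Slot 7 = $770.
Every other assignment is strictly worse.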